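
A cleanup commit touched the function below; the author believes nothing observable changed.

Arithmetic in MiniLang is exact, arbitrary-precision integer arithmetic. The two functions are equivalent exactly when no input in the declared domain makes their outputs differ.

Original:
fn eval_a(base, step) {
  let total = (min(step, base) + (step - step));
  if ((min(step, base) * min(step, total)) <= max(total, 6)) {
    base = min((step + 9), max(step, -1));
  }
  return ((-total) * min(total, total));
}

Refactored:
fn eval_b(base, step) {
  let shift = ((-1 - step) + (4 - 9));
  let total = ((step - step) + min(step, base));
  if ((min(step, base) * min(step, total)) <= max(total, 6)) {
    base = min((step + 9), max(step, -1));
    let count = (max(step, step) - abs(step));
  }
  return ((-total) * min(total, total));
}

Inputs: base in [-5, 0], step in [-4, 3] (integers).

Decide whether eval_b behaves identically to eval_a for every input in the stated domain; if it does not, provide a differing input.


Differences: statement counts differ; also min/max/abs usage differs; also arithmetic usage differs; also constant usage differs; also local variable names differ — yet all 48 inputs agree.
verdict: equivalent


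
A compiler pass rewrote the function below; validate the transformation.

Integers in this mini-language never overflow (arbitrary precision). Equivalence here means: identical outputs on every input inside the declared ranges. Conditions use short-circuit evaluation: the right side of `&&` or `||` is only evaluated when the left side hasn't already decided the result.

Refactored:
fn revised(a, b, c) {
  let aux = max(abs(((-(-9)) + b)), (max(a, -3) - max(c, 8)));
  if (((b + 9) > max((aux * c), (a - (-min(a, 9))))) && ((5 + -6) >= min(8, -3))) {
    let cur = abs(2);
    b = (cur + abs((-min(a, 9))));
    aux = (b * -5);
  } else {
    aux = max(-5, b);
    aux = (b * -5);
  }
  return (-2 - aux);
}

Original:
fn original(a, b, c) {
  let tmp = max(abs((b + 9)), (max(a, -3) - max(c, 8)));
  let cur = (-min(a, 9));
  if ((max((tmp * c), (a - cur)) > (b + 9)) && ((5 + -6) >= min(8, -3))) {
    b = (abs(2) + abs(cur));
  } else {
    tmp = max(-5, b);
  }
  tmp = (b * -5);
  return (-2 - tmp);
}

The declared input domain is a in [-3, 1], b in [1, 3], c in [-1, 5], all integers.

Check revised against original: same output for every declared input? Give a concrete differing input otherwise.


Not equivalent: a=-3, b=1, c=-1 separates them (3 vs 23).
original: tmp=10, then cur=3, then ((max((tmp * c), (a - cur)) > (b + 9)) && ((5 + -6) >= min(8, -3))) is false, then tmp=1, then tmp=-5, then returns 3
revised: aux=10, then (((b + 9) > max((aux * c), (a - (-min(a, 9))))) && ((5 + -6) >= min(8, -3))) is true, then cur=2, then b=5, then aux=-25, then returns 23
verdict: not equivalent; witness: a=-3, b=1, c=-1


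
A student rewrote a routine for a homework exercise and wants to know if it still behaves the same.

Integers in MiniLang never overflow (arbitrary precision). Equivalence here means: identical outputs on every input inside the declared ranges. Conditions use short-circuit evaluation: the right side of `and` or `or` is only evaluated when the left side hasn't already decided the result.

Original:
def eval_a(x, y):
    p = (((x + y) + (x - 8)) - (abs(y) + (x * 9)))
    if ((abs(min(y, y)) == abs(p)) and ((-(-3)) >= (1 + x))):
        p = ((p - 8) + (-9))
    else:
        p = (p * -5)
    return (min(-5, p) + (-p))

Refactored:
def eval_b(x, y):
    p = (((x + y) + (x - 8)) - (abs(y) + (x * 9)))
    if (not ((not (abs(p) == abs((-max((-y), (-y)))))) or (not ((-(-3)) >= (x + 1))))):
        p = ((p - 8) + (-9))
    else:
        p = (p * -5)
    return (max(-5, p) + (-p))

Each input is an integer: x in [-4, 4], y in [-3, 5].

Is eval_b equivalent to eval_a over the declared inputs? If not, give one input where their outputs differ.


Input x=-4, y=-3: 0 from eval_a versus 65 from eval_b.
verdict: not equivalent; witness: x=-4, y=-3


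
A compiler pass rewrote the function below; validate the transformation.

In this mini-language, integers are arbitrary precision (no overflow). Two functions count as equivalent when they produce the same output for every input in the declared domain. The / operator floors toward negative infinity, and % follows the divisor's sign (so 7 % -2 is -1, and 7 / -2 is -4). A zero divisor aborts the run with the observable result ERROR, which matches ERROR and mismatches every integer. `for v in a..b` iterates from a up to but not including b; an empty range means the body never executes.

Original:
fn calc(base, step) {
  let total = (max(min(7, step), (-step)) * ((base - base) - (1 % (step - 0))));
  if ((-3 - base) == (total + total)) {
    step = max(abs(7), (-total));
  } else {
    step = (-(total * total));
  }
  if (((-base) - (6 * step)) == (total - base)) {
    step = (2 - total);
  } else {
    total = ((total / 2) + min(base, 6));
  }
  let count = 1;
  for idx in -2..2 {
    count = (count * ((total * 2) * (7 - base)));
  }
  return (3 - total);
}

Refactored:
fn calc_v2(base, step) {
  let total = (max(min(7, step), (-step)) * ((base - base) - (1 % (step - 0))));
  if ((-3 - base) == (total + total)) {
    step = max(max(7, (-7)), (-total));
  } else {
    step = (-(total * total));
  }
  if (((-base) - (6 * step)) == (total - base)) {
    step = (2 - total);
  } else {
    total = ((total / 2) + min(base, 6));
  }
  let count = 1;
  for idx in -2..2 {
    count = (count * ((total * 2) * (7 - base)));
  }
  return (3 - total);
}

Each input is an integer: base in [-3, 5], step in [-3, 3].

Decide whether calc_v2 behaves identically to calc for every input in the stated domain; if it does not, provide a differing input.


The two versions differ — the changes include min/max/abs usage differs, constant usage differs.
One worked example (base=1, step=0) — calc: hits division by zero so the output is ERROR; calc_v2: hits division by zero so the output is ERROR; agreement on ERROR.
An exhaustive pass over the 63 declared inputs shows identical outputs.
verdict: equivalent


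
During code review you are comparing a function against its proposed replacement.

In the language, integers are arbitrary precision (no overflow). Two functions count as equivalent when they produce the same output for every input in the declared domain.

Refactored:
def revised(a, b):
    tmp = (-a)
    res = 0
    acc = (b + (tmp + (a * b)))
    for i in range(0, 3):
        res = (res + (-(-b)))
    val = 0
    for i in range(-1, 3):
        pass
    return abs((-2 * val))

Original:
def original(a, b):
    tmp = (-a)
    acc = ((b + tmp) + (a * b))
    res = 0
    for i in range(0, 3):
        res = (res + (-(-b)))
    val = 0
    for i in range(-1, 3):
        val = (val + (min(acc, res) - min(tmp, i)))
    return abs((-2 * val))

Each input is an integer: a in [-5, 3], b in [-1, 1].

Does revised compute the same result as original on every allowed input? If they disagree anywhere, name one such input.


Not equivalent: a=-5, b=-1 separates them (28 vs 0).
original: tmp := 5 | acc := 9 | res := 0 | iter i=0: | res := -1 | iter i=1: | res := -2 | iter i=2: | res := -3 | val := 0 | iter i=-1: | val := -2 | iter i=0: | val := -5 | iter i=1: | val := -9 | iter i=2: | val := -14 | result 28
revised: tmp := 5 | res := 0 | acc := 9 | iter i=0: | res := -1 | iter i=1: | res := -2 | iter i=2: | res := -3 | val := 0 | iter i=-1: | iter i=0: | iter i=1: | iter i=2: | result 0
verdict: not equivalent; witness: a=-5, b=-1


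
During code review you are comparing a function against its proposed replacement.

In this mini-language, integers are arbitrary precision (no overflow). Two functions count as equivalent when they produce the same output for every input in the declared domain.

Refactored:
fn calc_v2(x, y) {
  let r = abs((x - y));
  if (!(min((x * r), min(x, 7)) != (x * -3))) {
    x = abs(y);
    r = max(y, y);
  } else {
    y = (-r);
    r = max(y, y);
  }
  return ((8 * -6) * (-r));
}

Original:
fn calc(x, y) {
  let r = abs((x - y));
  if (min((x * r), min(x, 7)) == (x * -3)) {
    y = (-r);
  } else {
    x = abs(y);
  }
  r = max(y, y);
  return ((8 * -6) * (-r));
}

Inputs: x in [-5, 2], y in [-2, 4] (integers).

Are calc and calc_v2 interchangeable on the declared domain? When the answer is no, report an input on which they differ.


The rewrite breaks on x=-5, y=-2, where the results are -96 and -144.
calc: r=3, then (min((x * r), min(x, 7)) == (x * -3)) is false, then x=2, then r=-2, then returns -96
calc_v2: r=3, then (!(min((x * r), min(x, 7)) != (x * -3))) is false, then y=-3, then r=-3, then returns -144
verdict: not equivalent; witness: x=-5, y=-2


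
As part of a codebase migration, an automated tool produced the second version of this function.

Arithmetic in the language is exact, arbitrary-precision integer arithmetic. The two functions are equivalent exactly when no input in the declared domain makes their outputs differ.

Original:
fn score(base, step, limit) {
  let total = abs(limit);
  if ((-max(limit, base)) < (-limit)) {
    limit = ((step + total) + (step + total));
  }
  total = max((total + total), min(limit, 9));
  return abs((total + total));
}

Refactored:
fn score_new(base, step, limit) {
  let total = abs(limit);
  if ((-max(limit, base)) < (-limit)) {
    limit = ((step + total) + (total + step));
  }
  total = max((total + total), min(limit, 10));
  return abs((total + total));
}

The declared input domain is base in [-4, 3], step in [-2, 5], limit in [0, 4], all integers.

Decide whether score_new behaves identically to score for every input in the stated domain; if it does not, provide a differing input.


Consider the input base=1, step=5, limit=0.
score: total := 0 | ((-max(limit, base)) < (-limit)): true | limit := 10 | total := 9 | result 18
score_new: total := 0 | ((-max(limit, base)) < (-limit)): true | limit := 10 | total := 10 | result 20
18 and 20 differ, so these are not the same function on this domain.
verdict: not equivalent; witness: base=1, step=5, limit=0


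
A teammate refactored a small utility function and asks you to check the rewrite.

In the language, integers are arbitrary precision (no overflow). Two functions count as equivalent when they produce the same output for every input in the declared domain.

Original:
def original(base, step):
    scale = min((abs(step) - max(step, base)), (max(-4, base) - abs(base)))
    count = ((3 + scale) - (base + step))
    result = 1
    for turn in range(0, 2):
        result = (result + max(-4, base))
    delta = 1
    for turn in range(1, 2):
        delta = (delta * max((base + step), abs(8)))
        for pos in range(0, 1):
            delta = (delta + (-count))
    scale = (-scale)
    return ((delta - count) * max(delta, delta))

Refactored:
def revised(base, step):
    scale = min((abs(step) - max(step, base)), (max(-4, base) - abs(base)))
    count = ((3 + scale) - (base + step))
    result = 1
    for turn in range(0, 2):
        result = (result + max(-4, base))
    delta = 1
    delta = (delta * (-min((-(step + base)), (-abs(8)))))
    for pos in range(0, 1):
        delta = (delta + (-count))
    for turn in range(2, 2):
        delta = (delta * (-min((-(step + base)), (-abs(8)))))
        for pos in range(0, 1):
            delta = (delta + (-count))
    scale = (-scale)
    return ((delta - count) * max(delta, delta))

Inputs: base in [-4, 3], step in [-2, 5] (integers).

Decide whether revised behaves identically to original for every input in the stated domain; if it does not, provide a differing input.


Behavior is preserved: although arithmetic usage differs; also loop structure differs; also constant usage differs; also min/max/abs usage differs; also statement counts differ, the outputs never diverge.
One worked example (base=3, step=1) — original: scale = -2; count = -3; result = 1; [turn=0]; result = 4; [turn=1]; result = 7; delta = 1; [turn=1]; delta = 8; [pos=0]; delta = 11; scale = 2; return 154; revised: scale = -2; count = -3; result = 1; [turn=0]; result = 4; [turn=1]; result = 7; delta = 1; delta = 8; [pos=0]; delta = 11; the turn loop: no iterations; scale = 2; return 154; agreement on 154.
An exhaustive pass over the 64 declared inputs shows identical outputs.
verdict: equivalent


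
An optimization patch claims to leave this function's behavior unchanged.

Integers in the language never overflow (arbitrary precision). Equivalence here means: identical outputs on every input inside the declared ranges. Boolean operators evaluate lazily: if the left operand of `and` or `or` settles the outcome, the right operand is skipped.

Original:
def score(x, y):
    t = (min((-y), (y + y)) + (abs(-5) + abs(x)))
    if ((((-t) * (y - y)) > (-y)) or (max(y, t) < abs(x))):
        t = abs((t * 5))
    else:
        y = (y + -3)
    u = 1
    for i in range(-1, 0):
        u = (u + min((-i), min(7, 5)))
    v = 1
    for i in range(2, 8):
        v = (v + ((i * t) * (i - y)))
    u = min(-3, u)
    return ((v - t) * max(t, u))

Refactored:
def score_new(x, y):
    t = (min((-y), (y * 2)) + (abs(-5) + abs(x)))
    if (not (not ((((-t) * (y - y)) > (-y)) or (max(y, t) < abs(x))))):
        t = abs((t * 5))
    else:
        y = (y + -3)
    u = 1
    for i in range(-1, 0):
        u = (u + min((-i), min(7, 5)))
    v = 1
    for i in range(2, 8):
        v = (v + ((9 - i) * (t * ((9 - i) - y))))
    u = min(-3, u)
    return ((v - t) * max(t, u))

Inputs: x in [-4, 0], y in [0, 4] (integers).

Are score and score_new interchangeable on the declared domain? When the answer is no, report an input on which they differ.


Side by side, the visible changes include: boolean connective usage differs; also arithmetic usage differs; also constant usage differs.
Spot check at x=-3, y=4 — score: t := 4 | ((((-t) * (y - y)) > (-y)) or (max(y, t) < abs(x))): true | t := 20 | u := 1 | iter i=-1: | u := 2 | v := 1 | iter i=2: | v := -79 | iter i=3: | v := -139 | iter i=4: | v := -139 | iter i=5: | v := -39 | iter i=6: | v := 201 | iter i=7: | v := 621 | u := -3 | result 12020. score_new: t := 4 | (not (not ((((-t) * (y - y)) > (-y)) or (max(y, t) < abs(x))))): true | t := 20 | u := 1 | iter i=-1: | u := 2 | v := 1 | iter i=2: | v := 421 | iter i=3: | v := 661 | iter i=4: | v := 761 | iter i=5: | v := 761 | iter i=6: | v := 701 | iter i=7: | v := 621 | u := -3 | result 12020. Both give 12020.
Sweeping the whole domain (25 inputs) finds no disagreement.
verdict: equivalent


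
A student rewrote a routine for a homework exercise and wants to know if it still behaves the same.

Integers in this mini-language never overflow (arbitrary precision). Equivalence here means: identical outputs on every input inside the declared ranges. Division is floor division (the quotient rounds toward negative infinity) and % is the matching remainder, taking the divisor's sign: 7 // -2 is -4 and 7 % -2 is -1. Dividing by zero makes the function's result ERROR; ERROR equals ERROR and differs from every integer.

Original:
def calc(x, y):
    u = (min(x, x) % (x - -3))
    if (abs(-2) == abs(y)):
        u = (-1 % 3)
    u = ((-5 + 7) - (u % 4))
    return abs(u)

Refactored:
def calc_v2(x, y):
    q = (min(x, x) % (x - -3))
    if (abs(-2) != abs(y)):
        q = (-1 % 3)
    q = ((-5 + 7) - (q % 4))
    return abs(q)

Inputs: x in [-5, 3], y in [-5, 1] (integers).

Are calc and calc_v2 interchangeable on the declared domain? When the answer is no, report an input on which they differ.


At x=-5, y=-5: calc gives 1, calc_v2 gives 0.
verdict: not equivalent; witness: x=-5, y=-5


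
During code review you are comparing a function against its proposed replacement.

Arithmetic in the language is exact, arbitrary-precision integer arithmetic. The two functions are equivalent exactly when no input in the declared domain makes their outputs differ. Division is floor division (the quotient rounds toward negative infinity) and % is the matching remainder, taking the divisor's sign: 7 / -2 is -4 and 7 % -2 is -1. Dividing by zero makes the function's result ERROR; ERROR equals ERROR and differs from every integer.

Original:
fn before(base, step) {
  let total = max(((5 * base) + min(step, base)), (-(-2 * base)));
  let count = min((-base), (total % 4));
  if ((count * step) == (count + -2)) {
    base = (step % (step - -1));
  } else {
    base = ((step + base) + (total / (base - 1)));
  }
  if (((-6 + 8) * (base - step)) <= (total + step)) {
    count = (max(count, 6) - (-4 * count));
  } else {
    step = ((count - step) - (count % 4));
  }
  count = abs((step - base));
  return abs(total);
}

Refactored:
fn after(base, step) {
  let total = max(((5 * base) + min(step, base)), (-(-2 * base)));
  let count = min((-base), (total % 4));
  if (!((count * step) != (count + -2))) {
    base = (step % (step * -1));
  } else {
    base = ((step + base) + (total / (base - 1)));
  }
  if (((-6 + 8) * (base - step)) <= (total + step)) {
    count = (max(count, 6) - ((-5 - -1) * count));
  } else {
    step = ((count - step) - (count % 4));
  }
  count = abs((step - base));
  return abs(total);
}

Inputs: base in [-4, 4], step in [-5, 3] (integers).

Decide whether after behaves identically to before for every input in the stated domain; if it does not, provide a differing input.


The rewrite breaks on base=-3, step=0, where the results are 6 and ERROR.
before: total becomes -6; next count becomes 2; next ((count * step) == (count + -2)) evaluates to true; next base becomes 0; next (((-6 + 8) * (base - step)) <= (total + step)) evaluates to false; next step becomes 0; next count becomes 0; next final value 6
after: total becomes -6; next count becomes 2; next (!((count * step) != (count + -2))) evaluates to true; next hits division by zero so the output is ERROR
verdict: not equivalent; witness: base=-3, step=0


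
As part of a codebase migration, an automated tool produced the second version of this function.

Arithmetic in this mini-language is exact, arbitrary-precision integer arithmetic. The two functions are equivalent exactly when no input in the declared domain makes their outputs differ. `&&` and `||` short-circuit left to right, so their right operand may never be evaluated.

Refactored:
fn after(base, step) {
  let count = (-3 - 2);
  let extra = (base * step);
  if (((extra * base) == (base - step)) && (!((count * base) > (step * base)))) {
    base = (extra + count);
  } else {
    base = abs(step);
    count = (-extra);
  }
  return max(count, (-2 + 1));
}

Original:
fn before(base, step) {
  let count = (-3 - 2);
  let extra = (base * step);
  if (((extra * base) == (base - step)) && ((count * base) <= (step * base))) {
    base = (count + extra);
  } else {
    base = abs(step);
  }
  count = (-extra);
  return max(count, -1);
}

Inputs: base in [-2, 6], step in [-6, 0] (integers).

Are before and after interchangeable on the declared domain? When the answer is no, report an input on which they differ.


Try base=0, step=0.
before: count=-5, then extra=0, then (((extra * base) == (base - step)) && ((count * base) <= (step * base))) is true, then base=-5, then count=0, then returns 0
after: count=-5, then extra=0, then (((extra * base) == (base - step)) && (!((count * base) > (step * base)))) is true, then base=-5, then returns -1
0 vs -1 — the two versions disagree here.
verdict: not equivalent; witness: base=0, step=0


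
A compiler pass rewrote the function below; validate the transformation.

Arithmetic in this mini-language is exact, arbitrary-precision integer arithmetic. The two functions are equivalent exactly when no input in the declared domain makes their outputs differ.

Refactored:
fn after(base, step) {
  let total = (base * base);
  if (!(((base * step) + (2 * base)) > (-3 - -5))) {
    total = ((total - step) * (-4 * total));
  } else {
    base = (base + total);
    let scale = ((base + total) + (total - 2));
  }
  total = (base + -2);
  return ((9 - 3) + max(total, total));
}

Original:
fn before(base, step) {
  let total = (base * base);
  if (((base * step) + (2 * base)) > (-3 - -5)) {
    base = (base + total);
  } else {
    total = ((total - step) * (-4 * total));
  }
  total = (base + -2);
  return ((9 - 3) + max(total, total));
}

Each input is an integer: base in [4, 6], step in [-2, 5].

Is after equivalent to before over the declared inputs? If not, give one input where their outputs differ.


The two versions differ — the changes include statement counts differ, local variable names differ, boolean connective usage differs, arithmetic usage differs, constant usage differs.
Tracing base=4, step=-1: before: total becomes 16; next (((base * step) + (2 * base)) > (-3 - -5)) evaluates to true; next base becomes 20; next total becomes 18; next final value 24 | after: total becomes 16; next (!(((base * step) + (2 * base)) > (-3 - -5))) evaluates to false; next base becomes 20; next scale becomes 50; next total becomes 18; next final value 24 — matching result 24.
Across all 24 domain points the two functions coincide.
verdict: equivalent


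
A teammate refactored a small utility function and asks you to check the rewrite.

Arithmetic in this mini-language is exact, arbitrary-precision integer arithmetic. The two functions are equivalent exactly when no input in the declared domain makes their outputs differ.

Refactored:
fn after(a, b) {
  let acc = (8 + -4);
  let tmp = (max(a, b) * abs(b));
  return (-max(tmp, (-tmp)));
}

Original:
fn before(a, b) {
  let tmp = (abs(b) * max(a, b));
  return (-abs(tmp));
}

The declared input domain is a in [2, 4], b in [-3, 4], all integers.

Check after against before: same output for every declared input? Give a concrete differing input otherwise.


Reading the diff, among the changes: local variable names differ, constant usage differs, arithmetic usage differs, min/max/abs usage differs, statement counts differ.
One worked example (a=3, b=0) — before: tmp := 0 | result 0; after: acc := 4 | tmp := 0 | result 0; agreement on 0.
Across all 24 domain points the two functions coincide.
verdict: equivalent


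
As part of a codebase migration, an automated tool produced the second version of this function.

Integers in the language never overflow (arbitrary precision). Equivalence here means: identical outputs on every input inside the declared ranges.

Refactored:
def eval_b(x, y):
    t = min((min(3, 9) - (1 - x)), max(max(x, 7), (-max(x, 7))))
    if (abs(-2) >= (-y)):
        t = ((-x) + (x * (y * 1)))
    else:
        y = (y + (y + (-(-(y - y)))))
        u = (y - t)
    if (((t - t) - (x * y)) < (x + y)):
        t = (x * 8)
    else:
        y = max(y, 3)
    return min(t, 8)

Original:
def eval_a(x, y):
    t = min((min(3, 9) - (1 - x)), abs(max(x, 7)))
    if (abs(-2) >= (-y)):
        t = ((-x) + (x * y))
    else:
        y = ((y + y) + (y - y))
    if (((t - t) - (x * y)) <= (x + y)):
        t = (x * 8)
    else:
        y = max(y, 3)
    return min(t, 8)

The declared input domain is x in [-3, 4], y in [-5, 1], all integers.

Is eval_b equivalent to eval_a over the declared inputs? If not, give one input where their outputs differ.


Take x=-2, y=-2.
eval_a: t=0, then (abs(-2) >= (-y)) is true, then t=6, then (((t - t) - (x * y)) <= (x + y)) is true, then t=-16, then returns -16
eval_b: t=0, then (abs(-2) >= (-y)) is true, then t=6, then (((t - t) - (x * y)) < (x + y)) is false, then y=3, then returns 6
-16 against 6: the behavior changed.
verdict: not equivalent; witness: x=-2, y=-2


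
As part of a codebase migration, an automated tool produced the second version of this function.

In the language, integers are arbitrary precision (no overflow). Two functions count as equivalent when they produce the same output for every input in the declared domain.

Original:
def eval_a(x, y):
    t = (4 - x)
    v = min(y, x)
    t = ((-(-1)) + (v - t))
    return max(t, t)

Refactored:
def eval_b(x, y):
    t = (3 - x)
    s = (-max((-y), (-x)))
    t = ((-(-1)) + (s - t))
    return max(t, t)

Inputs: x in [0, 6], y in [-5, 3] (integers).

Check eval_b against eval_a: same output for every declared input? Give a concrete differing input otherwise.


There is a counterexample at x=0, y=-5: -8 on one side, -7 on the other.
eval_a: t = 4; v = -5; t = -8; return -8
eval_b: t = 3; s = -5; t = -7; return -7
verdict: not equivalent; witness: x=0, y=-5


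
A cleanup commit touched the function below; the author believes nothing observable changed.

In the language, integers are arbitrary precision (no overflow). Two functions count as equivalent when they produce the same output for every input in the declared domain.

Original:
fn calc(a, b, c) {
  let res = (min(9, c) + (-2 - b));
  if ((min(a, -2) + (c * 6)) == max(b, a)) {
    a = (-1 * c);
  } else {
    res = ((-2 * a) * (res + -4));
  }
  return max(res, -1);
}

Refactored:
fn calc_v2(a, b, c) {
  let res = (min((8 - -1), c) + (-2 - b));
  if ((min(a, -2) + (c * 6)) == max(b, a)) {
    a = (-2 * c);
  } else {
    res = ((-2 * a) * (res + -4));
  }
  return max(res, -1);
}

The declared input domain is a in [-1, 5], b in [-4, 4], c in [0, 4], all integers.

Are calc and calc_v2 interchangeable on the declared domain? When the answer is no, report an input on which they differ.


Equivalent. Although `-1` became `-2`, no input in the stated domain can expose it.
Every one of the 315 inputs gives matching results.
As a probe, take a=0, b=-1, c=1: calc runs res becomes 0; next ((min(a, -2) + (c * 6)) == max(b, a)) evaluates to false; next res becomes 0; next final value 0; calc_v2 runs res becomes 0; next ((min(a, -2) + (c * 6)) == max(b, a)) evaluates to false; next res becomes 0; next final value 0; both end at 0.
verdict: equivalent


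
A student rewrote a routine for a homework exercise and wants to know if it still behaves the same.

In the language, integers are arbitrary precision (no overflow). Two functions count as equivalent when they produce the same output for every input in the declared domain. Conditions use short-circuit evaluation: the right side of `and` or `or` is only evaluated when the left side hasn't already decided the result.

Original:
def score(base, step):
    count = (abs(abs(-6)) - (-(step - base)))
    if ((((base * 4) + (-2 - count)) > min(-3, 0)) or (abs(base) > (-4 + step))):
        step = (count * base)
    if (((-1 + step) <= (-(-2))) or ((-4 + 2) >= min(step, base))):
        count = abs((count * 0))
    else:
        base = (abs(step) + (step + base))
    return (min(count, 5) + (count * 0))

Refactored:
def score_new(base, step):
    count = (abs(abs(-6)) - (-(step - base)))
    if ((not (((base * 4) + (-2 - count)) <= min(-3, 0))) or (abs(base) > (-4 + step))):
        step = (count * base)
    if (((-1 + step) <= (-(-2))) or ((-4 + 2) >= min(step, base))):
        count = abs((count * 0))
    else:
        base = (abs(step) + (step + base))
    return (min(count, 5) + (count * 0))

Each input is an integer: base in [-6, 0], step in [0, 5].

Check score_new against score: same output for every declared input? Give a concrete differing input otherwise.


The two are interchangeable: boolean connective usage differs; also comparison usage differs, and every declared input agrees.
Tracing base=-2, step=0: score: count becomes 8; next ((((base * 4) + (-2 - count)) > min(-3, 0)) or (abs(base) > (-4 + step))) evaluates to true; next step becomes -16; next (((-1 + step) <= (-(-2))) or ((-4 + 2) >= min(step, base))) evaluates to true; next count becomes 0; next final value 0 | score_new: count becomes 8; next ((not (((base * 4) + (-2 - count)) <= min(-3, 0))) or (abs(base) > (-4 + step))) evaluates to true; next step becomes -16; next (((-1 + step) <= (-(-2))) or ((-4 + 2) >= min(step, base))) evaluates to true; next count becomes 0; next final value 0 — matching result 0.
Sweeping the whole domain (42 inputs) finds no disagreement.
verdict: equivalent


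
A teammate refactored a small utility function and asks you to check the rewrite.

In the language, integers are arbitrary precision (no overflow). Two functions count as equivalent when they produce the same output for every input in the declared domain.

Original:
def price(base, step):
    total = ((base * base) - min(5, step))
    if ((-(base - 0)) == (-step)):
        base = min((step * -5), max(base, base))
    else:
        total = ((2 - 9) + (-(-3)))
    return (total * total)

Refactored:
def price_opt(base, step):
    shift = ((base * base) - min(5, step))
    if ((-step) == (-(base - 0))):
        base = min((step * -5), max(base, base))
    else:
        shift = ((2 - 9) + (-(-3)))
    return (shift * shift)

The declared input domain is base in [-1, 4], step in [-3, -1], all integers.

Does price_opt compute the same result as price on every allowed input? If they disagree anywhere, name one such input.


Behavior is preserved: although local variable names differ, the outputs never diverge.
Tracing base=-1, step=-2: price: total := 3 | ((-(base - 0)) == (-step)): false | total := -4 | result 16 | price_opt: shift := 3 | ((-step) == (-(base - 0))): false | shift := -4 | result 16 — matching result 16.
Every one of the 18 inputs gives matching results.
verdict: equivalent


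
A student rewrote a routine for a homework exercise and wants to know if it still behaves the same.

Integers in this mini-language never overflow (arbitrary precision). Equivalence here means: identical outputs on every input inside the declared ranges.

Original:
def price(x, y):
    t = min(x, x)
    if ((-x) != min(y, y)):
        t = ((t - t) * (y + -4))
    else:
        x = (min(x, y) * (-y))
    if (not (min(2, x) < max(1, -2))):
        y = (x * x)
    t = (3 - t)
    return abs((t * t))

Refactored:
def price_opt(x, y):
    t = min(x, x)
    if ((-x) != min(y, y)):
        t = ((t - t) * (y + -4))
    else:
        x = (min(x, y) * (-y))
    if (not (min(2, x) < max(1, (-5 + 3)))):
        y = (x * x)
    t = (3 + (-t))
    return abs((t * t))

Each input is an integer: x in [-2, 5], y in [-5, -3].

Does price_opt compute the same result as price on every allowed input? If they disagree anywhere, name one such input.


Differences: constant usage differs; arithmetic usage differs — yet all 24 inputs agree.
verdict: equivalent


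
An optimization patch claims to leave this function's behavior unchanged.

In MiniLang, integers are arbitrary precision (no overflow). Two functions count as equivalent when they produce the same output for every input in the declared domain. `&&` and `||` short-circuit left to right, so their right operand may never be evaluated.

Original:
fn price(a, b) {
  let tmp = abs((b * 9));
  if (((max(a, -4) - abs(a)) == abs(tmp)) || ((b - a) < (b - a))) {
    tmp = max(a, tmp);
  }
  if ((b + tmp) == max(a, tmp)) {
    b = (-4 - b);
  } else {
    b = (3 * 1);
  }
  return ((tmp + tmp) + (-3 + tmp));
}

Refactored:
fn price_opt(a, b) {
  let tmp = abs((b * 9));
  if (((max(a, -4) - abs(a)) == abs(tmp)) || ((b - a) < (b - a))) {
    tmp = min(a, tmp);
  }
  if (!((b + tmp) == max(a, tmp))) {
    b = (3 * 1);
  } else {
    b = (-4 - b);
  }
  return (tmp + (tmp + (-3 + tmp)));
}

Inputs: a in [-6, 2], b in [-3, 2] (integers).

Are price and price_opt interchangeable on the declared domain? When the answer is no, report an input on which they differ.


Run the pair on a=1, b=0.
price: tmp=0, then (((max(a, -4) - abs(a)) == abs(tmp)) || ((b - a) < (b - a))) is true, then tmp=1, then ((b + tmp) == max(a, tmp)) is true, then b=-4, then returns 0
price_opt: tmp=0, then (((max(a, -4) - abs(a)) == abs(tmp)) || ((b - a) < (b - a))) is true, then tmp=0, then (!((b + tmp) == max(a, tmp))) is true, then b=3, then returns -3
0 != -3, so the rewrite changes behavior.
verdict: not equivalent; witness: a=1, b=0


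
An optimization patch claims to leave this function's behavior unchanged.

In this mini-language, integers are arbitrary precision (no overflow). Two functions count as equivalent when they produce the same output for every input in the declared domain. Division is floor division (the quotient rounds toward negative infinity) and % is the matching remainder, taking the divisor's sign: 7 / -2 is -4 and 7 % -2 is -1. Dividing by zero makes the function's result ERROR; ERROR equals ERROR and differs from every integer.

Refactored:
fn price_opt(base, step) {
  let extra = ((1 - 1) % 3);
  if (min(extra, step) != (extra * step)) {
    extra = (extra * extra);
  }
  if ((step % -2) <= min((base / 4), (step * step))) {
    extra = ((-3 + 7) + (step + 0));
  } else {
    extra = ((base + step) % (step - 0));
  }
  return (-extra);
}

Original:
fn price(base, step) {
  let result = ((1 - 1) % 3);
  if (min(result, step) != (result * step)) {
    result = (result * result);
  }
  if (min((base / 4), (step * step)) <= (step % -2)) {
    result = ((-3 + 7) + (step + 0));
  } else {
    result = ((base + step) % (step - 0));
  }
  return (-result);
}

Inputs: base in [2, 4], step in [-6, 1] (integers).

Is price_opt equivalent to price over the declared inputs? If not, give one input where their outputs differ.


Consider the input base=2, step=-5.
price: result := 0 | (min(result, step) != (result * step)): true | result := 0 | (min((base / 4), (step * step)) <= (step % -2)): false | result := -3 | result 3
price_opt: extra := 0 | (min(extra, step) != (extra * step)): true | extra := 0 | ((step % -2) <= min((base / 4), (step * step))): true | extra := -1 | result 1
3 against 1: the behavior changed.
verdict: not equivalent; witness: base=2, step=-5


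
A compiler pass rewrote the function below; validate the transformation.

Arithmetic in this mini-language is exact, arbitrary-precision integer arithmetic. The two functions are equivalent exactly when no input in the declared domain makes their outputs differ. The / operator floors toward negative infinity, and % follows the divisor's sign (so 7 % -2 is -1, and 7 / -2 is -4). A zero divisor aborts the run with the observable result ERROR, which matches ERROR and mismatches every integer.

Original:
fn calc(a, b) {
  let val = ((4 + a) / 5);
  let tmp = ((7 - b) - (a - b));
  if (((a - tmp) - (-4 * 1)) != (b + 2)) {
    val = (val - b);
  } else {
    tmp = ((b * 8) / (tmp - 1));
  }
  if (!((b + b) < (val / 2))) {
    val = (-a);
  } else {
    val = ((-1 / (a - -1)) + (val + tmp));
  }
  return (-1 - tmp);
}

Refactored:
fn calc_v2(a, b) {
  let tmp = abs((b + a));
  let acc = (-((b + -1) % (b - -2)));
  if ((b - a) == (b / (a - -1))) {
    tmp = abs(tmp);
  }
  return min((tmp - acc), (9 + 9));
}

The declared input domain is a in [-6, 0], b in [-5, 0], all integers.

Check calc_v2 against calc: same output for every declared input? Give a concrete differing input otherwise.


Not equivalent: a=-6, b=-5 separates them (-14 vs 11).
calc: val = -1; tmp = 13; (((a - tmp) - (-4 * 1)) != (b + 2)) -> true; val = 4; (!((b + b) < (val / 2))) -> false; val = 17; return -14
calc_v2: tmp = 11; acc = 0; ((b - a) == (b / (a - -1))) -> true; tmp = 11; return 11
verdict: not equivalent; witness: a=-6, b=-5


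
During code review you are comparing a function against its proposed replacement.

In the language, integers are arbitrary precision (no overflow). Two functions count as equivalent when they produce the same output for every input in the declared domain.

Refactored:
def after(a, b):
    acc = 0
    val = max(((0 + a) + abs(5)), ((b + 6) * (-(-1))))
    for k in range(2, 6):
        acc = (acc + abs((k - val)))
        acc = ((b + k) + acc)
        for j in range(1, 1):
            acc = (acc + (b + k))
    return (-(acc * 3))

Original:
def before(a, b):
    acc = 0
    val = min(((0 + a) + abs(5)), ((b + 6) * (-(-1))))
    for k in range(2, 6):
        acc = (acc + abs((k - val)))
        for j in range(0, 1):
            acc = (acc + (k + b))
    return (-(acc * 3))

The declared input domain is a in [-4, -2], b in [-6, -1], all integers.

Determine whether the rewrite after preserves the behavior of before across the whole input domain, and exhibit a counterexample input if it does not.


Not equivalent: a=-4, b=-6 separates them (-12 vs 0).
before: acc=0, then val=0, then (k=2), then acc=2, then (j=0), then acc=-2, then (k=3), then acc=1, then (j=0), then acc=-2, then (k=4), then acc=2, then (j=0), then acc=0, then (k=5), then acc=5, then (j=0), then acc=4, then returns -12
after: acc=0, then val=1, then (k=2), then acc=1, then acc=-3, then the loop over j runs zero times, then (k=3), then acc=-1, then acc=-4, then the loop over j runs zero times, then (k=4), then acc=-1, then acc=-3, then the loop over j runs zero times, then (k=5), then acc=1, then acc=0, then the loop over j runs zero times, then returns 0
verdict: not equivalent; witness: a=-4, b=-6


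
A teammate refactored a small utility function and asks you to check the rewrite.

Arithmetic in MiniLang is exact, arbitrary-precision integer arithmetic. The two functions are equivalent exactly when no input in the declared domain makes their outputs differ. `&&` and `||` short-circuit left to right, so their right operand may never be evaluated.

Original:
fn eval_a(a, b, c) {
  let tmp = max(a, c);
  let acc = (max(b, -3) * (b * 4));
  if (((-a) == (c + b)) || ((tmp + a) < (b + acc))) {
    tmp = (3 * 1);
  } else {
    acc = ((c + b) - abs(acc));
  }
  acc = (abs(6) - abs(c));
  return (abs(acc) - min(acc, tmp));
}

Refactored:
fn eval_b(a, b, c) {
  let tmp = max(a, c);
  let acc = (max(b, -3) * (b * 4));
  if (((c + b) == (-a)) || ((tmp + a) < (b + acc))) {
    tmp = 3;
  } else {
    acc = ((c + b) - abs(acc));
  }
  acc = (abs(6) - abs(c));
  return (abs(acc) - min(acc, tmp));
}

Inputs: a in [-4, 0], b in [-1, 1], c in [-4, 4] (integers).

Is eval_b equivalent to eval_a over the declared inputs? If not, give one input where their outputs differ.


Side by side, the visible changes include: constant usage differs, arithmetic usage differs.
One worked example (a=-1, b=0, c=1) — eval_a: tmp = 1; acc = 0; (((-a) == (c + b)) || ((tmp + a) < (b + acc))) -> true; tmp = 3; acc = 5; return 2; eval_b: tmp = 1; acc = 0; (((c + b) == (-a)) || ((tmp + a) < (b + acc))) -> true; tmp = 3; acc = 5; return 2; agreement on 2.
Across all 135 domain points the two functions coincide.
verdict: equivalent


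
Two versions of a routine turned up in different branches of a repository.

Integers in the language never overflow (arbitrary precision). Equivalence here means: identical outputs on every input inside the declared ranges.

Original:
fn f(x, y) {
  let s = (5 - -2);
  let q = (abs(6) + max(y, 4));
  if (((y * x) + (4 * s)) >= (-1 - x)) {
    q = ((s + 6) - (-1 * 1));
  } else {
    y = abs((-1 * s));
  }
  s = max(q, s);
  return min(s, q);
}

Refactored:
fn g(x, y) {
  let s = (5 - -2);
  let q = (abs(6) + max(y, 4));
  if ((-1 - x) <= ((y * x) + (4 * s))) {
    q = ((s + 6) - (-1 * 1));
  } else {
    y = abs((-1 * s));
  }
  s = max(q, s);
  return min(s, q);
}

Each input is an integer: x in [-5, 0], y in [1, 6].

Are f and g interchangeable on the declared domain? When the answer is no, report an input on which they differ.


Behavior is preserved: although comparison usage differs, the outputs never diverge.
As a probe, take x=0, y=1: f runs s becomes 7; next q becomes 10; next (((y * x) + (4 * s)) >= (-1 - x)) evaluates to true; next q becomes 14; next s becomes 14; next final value 14; g runs s becomes 7; next q becomes 10; next ((-1 - x) <= ((y * x) + (4 * s))) evaluates to true; next q becomes 14; next s becomes 14; next final value 14; both end at 14.
Checked all 36 inputs in the declared domain: the outputs agree on every one.
verdict: equivalent


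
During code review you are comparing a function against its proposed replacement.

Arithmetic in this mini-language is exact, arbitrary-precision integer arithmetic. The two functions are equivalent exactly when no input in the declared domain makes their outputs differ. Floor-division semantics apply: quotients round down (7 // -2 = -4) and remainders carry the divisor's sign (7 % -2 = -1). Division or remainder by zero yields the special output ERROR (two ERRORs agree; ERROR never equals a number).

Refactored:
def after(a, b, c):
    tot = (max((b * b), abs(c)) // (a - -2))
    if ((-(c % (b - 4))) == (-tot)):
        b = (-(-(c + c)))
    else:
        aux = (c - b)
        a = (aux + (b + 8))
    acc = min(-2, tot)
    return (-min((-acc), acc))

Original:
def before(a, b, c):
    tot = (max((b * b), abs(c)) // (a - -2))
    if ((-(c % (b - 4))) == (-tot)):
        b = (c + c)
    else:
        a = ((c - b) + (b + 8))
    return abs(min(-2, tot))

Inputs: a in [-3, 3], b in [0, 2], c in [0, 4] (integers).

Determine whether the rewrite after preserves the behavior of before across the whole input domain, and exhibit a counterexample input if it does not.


Comparing the listings, the differences include: statement counts differ; and local variable names differ; and min/max/abs usage differs.
As a probe, take a=-1, b=1, c=0: before runs tot=1, then ((-(c % (b - 4))) == (-tot)) is false, then a=8, then returns 2; after runs tot=1, then ((-(c % (b - 4))) == (-tot)) is false, then aux=-1, then a=8, then acc=-2, then returns 2; both end at 2.
An exhaustive pass over the 105 declared inputs shows identical outputs.
verdict: equivalent
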